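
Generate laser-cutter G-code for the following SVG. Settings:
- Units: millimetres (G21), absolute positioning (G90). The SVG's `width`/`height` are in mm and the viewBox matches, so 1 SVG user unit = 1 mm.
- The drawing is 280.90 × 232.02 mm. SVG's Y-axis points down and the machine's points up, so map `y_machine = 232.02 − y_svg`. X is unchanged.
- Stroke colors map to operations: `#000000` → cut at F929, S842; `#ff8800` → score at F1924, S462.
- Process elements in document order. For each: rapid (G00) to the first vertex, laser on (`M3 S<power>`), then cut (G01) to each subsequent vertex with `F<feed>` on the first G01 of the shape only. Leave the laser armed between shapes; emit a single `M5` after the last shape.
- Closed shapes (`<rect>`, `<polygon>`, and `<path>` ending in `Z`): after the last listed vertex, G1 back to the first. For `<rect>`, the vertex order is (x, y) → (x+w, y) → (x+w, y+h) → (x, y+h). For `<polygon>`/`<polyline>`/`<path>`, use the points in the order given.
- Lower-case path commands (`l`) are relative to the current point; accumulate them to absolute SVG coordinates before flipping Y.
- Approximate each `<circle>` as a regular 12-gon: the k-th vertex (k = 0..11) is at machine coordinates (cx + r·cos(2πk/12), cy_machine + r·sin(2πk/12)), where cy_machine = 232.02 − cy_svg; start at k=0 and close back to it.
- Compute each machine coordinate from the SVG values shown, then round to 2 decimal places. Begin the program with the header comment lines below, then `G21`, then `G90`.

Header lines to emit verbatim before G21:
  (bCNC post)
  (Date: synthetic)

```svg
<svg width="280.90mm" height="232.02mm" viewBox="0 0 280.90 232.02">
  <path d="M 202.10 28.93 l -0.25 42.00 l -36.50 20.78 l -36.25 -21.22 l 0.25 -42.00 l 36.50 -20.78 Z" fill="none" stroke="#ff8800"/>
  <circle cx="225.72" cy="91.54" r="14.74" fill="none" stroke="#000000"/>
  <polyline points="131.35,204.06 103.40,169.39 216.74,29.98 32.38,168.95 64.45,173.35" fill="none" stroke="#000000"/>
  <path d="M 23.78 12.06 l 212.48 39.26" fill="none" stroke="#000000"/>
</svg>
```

1 u = 1 mm; y_m = 232.02 − y.

[1] `<path>` regular polygon, #ff8800→score S462 F1924: (202.10,203.09) → (201.85,161.09) → (165.35,140.31) → (129.10,161.53) → (129.35,203.53) → (165.85,224.31) → (202.10,203.09) (closed)

[2] `<circle>` circle, #000000→cut S842 F929: (240.46,140.48) → (238.49,147.85) → (233.09,153.25) → (225.72,155.22) → (218.35,153.25) → (212.95,147.85) → (210.98,140.48) → (212.95,133.11) → (218.35,127.71) → (225.72,125.74) → (233.09,127.71) → (238.49,133.11) → (240.46,140.48) (closed)

[3] `<polyline>` open polyline, #000000→cut S842 F929: (131.35,27.96) → (103.40,62.63) → (216.74,202.04) → (32.38,63.07) → (64.45,58.67)

[4] `<path>` line segment, #000000→cut S842 F929: (23.78,219.96) → (236.26,180.70)

(bCNC post)
(Date: synthetic)
G21
G90
G00 X202.10 Y203.09
M3 S462
G01 X201.85 Y161.09 F1924
G01 X165.35 Y140.31
G01 X129.10 Y161.53
G01 X129.35 Y203.53
G01 X165.85 Y224.31
G01 X202.10 Y203.09
G00 X240.46 Y140.48
M3 S842
G01 X238.49 Y147.85 F929
G01 X233.09 Y153.25
G01 X225.72 Y155.22
G01 X218.35 Y153.25
G01 X212.95 Y147.85
G01 X210.98 Y140.48
G01 X212.95 Y133.11
G01 X218.35 Y127.71
G01 X225.72 Y125.74
G01 X233.09 Y127.71
G01 X238.49 Y133.11
G01 X240.46 Y140.48
G00 X131.35 Y27.96
M3 S842
G01 X103.40 Y62.63 F929
G01 X216.74 Y202.04
G01 X32.38 Y63.07
G01 X64.45 Y58.67
G00 X23.78 Y219.96
M3 S842
G01 X236.26 Y180.70 F929
M5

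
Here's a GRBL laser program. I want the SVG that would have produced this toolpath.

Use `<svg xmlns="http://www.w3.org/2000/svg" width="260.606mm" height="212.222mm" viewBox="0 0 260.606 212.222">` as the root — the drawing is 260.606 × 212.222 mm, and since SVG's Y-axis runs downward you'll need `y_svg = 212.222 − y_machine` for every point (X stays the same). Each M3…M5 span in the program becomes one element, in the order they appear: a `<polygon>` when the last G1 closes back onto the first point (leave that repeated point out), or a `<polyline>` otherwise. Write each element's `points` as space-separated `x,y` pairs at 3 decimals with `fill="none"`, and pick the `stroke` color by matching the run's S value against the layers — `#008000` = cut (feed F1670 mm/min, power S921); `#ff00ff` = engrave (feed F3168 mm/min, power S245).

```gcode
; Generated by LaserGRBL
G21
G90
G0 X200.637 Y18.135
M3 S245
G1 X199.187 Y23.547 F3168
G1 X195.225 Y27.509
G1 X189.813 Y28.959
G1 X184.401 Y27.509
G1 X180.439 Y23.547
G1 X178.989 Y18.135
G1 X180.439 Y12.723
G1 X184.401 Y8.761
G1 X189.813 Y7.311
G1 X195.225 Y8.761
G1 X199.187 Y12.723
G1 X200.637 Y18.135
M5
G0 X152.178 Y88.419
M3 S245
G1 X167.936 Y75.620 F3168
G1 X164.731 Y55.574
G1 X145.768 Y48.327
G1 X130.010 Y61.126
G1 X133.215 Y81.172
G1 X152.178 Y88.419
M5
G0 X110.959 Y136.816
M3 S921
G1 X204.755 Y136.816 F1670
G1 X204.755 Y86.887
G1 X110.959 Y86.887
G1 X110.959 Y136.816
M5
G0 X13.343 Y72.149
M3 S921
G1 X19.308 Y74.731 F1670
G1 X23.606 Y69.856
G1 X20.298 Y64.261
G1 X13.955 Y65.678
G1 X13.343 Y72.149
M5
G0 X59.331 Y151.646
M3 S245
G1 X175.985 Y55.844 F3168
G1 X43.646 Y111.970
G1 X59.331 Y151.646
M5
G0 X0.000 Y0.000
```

<svg xmlns="http://www.w3.org/2000/svg" width="260.606mm" height="212.222mm" viewBox="0 0 260.606 212.222">
  <polygon points="200.637,194.087 199.187,188.675 195.225,184.713 189.813,183.263 184.401,184.713 180.439,188.675 178.989,194.087 180.439,199.499 184.401,203.461 189.813,204.911 195.225,203.461 199.187,199.499" fill="none" stroke="#ff00ff"/>
  <polygon points="152.178,123.803 167.936,136.602 164.731,156.648 145.768,163.895 130.010,151.096 133.215,131.050" fill="none" stroke="#ff00ff"/>
  <polygon points="110.959,75.406 204.755,75.406 204.755,125.335 110.959,125.335" fill="none" stroke="#008000"/>
  <polygon points="13.343,140.073 19.308,137.491 23.606,142.366 20.298,147.961 13.955,146.544" fill="none" stroke="#008000"/>
  <polygon points="59.331,60.576 175.985,156.378 43.646,100.252" fill="none" stroke="#ff00ff"/>
</svg>

Machine Y-up, SVG Y-down with viewBox height 212.222, so y_svg = 212.222 − y_machine; X carries over.

Run 1: S245 ⇒ engrave layer `#ff00ff`. The run returns to its start, so emit a `<polygon>` with points (Y-flipped): 200.637,194.087 199.187,188.675 195.225,184.713 189.813,183.263 184.401,184.713 180.439,188.675 178.989,194.087 180.439,199.499 184.401,203.461 189.813,204.911 195.225,203.461 199.187,199.499.

Run 2: the run's S245 means `#ff00ff` (engrave). The run returns to its start, so emit a `<polygon>` with points (Y-flipped): 152.178,123.803 167.936,136.602 164.731,156.648 145.768,163.895 130.010,151.096 133.215,131.050.

Run 3: the run's S921 means `#008000` (cut). The run returns to its start, so emit a `<polygon>` with points (Y-flipped): 110.959,75.406 204.755,75.406 204.755,125.335 110.959,125.335.

Run 4: power S921 maps to stroke `#008000` (cut). The run returns to its start, so emit a `<polygon>` with points (Y-flipped): 13.343,140.073 19.308,137.491 23.606,142.366 20.298,147.961 13.955,146.544.

Run 5: S245 ⇒ engrave layer `#ff00ff`. The run returns to its start, so emit a `<polygon>` with points (Y-flipped): 59.331,60.576 175.985,156.378 43.646,100.252.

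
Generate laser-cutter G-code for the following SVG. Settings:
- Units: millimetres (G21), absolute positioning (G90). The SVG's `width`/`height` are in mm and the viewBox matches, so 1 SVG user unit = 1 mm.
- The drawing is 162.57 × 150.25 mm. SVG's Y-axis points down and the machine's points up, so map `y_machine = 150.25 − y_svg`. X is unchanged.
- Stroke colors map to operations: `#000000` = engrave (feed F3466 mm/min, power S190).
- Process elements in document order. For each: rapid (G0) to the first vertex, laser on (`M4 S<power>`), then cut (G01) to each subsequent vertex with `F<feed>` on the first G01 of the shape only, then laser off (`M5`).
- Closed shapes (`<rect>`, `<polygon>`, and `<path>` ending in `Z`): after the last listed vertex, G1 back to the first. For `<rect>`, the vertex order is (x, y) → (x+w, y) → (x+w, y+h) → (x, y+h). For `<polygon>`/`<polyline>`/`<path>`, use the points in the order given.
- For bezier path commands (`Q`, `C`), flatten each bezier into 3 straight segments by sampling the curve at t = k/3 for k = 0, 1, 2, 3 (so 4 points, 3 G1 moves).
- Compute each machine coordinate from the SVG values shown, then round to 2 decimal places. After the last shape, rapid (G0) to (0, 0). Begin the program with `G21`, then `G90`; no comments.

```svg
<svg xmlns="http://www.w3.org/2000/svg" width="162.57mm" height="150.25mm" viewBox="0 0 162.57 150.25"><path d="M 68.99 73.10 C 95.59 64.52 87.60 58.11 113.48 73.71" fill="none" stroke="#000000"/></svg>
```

G21
G90
G0 X68.99 Y77.15
M4 S190
G01 X86.60 Y84.27 F3466
G01 X96.35 Y85.54
G01 X113.48 Y76.54
M5
G0 X0.00 Y0.00

1 u = 1 mm; y_m = 150.25 − y.

[1] `<path>` cubic bezier, #000000→engrave S190 F3466: (68.99,77.15) → (86.60,84.27) → (96.35,85.54) → (113.48,76.54)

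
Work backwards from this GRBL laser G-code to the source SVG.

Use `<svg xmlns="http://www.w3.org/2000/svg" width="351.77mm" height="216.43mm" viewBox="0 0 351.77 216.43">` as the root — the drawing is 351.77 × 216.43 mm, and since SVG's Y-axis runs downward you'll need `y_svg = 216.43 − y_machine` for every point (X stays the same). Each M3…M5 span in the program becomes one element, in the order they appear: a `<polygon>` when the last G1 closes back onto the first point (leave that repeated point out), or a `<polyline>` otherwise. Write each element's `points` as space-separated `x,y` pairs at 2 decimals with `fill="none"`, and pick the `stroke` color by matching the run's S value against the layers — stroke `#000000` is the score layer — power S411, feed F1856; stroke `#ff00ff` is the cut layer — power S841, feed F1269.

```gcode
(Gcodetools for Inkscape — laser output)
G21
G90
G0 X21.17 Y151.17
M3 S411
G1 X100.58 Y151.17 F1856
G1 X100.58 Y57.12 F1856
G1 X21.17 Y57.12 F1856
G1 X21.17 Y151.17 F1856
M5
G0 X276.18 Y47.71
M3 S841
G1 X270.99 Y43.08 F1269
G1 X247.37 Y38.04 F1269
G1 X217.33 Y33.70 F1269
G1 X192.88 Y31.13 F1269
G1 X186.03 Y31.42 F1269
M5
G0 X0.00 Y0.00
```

<svg xmlns="http://www.w3.org/2000/svg" width="351.77mm" height="216.43mm" viewBox="0 0 351.77 216.43">
  <polygon points="21.17,65.26 100.58,65.26 100.58,159.31 21.17,159.31" fill="none" stroke="#000000"/>
  <polyline points="276.18,168.72 270.99,173.35 247.37,178.39 217.33,182.73 192.88,185.30 186.03,185.01" fill="none" stroke="#ff00ff"/>
</svg>

Machine Y-up, SVG Y-down with viewBox height 216.43, so y_svg = 216.43 − y_machine; X carries over.

Run 1: S411 ⇒ score layer `#000000`. The run returns to its start, so emit a `<polygon>` with points (Y-flipped): 21.17,65.26 100.58,65.26 100.58,159.31 21.17,159.31.

Run 2: power S841 maps to stroke `#ff00ff` (cut). The run is open, so emit a `<polyline>` with points (Y-flipped): 276.18,168.72 270.99,173.35 247.37,178.39 217.33,182.73 192.88,185.30 186.03,185.01.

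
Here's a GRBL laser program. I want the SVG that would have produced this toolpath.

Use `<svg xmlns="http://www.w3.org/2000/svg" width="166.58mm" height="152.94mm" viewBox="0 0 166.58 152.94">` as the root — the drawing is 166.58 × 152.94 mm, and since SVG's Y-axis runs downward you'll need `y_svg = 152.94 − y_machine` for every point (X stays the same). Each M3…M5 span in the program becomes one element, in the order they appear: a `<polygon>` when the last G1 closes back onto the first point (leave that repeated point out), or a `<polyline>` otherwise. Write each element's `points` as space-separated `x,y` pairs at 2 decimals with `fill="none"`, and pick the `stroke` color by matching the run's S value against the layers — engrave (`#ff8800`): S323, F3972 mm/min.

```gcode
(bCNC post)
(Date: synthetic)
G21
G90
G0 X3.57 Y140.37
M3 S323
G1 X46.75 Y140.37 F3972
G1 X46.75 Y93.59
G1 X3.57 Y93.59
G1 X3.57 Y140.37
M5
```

<svg xmlns="http://www.w3.org/2000/svg" width="166.58mm" height="152.94mm" viewBox="0 0 166.58 152.94">
  <polygon points="3.57,12.57 46.75,12.57 46.75,59.35 3.57,59.35" fill="none" stroke="#ff8800"/>
</svg>

Machine Y-up, SVG Y-down with viewBox height 152.94, so y_svg = 152.94 − y_machine; X carries over. Every run uses S323, so all elements get stroke `#ff8800` (engrave).

Run 1: The run returns to its start, so emit a `<polygon>` with points (Y-flipped): 3.57,12.57 46.75,12.57 46.75,59.35 3.57,59.35.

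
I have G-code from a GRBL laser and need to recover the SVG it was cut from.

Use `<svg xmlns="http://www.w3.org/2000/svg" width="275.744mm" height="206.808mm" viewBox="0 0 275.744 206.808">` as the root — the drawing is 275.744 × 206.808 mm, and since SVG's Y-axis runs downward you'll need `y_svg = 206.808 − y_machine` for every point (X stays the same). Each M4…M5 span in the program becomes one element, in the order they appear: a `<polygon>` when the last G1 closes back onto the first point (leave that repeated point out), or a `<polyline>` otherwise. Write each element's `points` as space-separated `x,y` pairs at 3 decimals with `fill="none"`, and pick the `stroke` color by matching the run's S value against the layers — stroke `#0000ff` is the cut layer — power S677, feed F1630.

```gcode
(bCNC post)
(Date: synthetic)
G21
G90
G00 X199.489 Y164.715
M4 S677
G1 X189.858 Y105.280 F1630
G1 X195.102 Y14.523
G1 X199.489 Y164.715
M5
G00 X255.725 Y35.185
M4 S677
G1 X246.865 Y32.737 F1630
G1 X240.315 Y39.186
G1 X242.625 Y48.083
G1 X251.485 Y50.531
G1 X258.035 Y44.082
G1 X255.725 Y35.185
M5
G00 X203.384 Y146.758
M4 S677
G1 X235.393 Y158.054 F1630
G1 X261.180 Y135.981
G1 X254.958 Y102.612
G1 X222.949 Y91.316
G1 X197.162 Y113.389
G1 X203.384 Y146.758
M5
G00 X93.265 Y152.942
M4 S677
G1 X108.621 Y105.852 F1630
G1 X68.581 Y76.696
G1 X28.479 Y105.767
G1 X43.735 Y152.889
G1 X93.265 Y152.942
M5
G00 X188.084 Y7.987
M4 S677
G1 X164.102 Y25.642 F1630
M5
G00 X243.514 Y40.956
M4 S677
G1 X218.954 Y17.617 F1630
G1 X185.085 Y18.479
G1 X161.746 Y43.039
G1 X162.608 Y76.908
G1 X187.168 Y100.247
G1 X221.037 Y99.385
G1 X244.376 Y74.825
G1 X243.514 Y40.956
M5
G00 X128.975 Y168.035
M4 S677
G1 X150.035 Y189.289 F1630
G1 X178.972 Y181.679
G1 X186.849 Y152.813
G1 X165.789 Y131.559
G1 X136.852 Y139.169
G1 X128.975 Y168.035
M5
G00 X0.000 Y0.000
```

Each laser-on run becomes one SVG element. Flip Y back into SVG space with y_svg = 206.808 − y_machine. Every run uses S677, so all elements get stroke `#0000ff` (cut).

Run 1: The run returns to its start, so emit a `<polygon>` with points (Y-flipped): 199.489,42.093 189.858,101.528 195.102,192.285.

Run 2: The run returns to its start, so emit a `<polygon>` with points (Y-flipped): 255.725,171.623 246.865,174.071 240.315,167.622 242.625,158.725 251.485,156.277 258.035,162.726.

Run 3: The run returns to its start, so emit a `<polygon>` with points (Y-flipped): 203.384,60.050 235.393,48.754 261.180,70.827 254.958,104.196 222.949,115.492 197.162,93.419.

Run 4: The run returns to its start, so emit a `<polygon>` with points (Y-flipped): 93.265,53.866 108.621,100.956 68.581,130.112 28.479,101.041 43.735,53.919.

Run 5: The run is open, so emit a `<polyline>` with points (Y-flipped): 188.084,198.821 164.102,181.166.

Run 6: The run returns to its start, so emit a `<polygon>` with points (Y-flipped): 243.514,165.852 218.954,189.191 185.085,188.329 161.746,163.769 162.608,129.900 187.168,106.561 221.037,107.423 244.376,131.983.

Run 7: The run returns to its start, so emit a `<polygon>` with points (Y-flipped): 128.975,38.773 150.035,17.519 178.972,25.129 186.849,53.995 165.789,75.249 136.852,67.639.

<svg xmlns="http://www.w3.org/2000/svg" width="275.744mm" height="206.808mm" viewBox="0 0 275.744 206.808">
  <polygon points="199.489,42.093 189.858,101.528 195.102,192.285" fill="none" stroke="#0000ff"/>
  <polygon points="255.725,171.623 246.865,174.071 240.315,167.622 242.625,158.725 251.485,156.277 258.035,162.726" fill="none" stroke="#0000ff"/>
  <polygon points="203.384,60.050 235.393,48.754 261.180,70.827 254.958,104.196 222.949,115.492 197.162,93.419" fill="none" stroke="#0000ff"/>
  <polygon points="93.265,53.866 108.621,100.956 68.581,130.112 28.479,101.041 43.735,53.919" fill="none" stroke="#0000ff"/>
  <polyline points="188.084,198.821 164.102,181.166" fill="none" stroke="#0000ff"/>
  <polygon points="243.514,165.852 218.954,189.191 185.085,188.329 161.746,163.769 162.608,129.900 187.168,106.561 221.037,107.423 244.376,131.983" fill="none" stroke="#0000ff"/>
  <polygon points="128.975,38.773 150.035,17.519 178.972,25.129 186.849,53.995 165.789,75.249 136.852,67.639" fill="none" stroke="#0000ff"/>
</svg>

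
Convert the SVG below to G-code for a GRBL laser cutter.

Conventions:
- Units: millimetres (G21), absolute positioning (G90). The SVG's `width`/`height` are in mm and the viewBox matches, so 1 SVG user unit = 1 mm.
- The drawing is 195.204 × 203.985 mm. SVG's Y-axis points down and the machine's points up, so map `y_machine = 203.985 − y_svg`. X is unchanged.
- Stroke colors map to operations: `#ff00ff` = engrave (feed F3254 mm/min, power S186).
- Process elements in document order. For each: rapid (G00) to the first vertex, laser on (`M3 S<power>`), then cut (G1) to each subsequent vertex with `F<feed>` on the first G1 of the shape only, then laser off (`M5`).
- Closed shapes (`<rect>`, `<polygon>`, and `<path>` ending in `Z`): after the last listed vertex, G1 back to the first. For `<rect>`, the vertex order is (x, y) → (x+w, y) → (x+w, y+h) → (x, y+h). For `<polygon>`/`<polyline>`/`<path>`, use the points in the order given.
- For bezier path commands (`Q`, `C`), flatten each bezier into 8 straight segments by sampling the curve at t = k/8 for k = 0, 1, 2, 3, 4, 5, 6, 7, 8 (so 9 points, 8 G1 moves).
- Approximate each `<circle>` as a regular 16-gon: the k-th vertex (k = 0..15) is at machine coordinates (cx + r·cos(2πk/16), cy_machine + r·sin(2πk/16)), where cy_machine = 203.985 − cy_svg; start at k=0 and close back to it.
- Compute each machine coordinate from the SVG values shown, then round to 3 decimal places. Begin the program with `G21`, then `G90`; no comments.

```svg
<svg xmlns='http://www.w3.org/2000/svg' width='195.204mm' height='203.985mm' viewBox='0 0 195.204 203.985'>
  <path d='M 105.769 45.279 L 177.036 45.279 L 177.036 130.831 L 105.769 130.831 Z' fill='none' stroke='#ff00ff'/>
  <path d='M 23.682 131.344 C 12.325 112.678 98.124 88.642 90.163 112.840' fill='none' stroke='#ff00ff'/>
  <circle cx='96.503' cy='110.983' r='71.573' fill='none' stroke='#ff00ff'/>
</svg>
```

Since the viewBox matches the mm dimensions, user units are millimetres directly. The only transform is the Y-flip y_m = 203.985 − y_svg.

Shape 1 is a rectangle drawn with `<path>`. Its stroke #ff00ff means engrave at S186, F3254. After flipping Y the toolpath is (105.769,158.706) → (177.036,158.706) → (177.036,73.154) → (105.769,73.154) → (105.769,158.706), returning to the start.

Shape 2 is a cubic bezier drawn with `<path>`. Its stroke #ff00ff means engrave at S186, F3254. After flipping Y the toolpath is (23.682,72.641) → (23.604,79.788) → (30.398,86.810) → (41.825,93.079) → (55.649,97.967) → (69.632,100.846) → (81.537,101.087) → (89.126,98.063) → (90.163,91.145).

Shape 3 is a circle drawn with `<circle>`. Its stroke #ff00ff means engrave at S186, F3254. After flipping Y the toolpath is (168.076,93.002) → (162.628,120.392) → (147.113,143.612) → (123.893,159.127) → (96.503,164.575) → (69.113,159.127) → (45.893,143.612) → (30.378,120.392) → (24.930,93.002) → (30.378,65.612) → (45.893,42.392) → (69.113,26.877) → (96.503,21.429) → (123.893,26.877) → (147.113,42.392) → (162.628,65.612) → (168.076,93.002), returning to the start.

G21
G90
G00 X105.769 Y158.706
M3 S186
G1 X177.036 Y158.706 F3254
G1 X177.036 Y73.154
G1 X105.769 Y73.154
G1 X105.769 Y158.706
M5
G00 X23.682 Y72.641
M3 S186
G1 X23.604 Y79.788 F3254
G1 X30.398 Y86.810
G1 X41.825 Y93.079
G1 X55.649 Y97.967
G1 X69.632 Y100.846
G1 X81.537 Y101.087
G1 X89.126 Y98.063
G1 X90.163 Y91.145
M5
G00 X168.076 Y93.002
M3 S186
G1 X162.628 Y120.392 F3254
G1 X147.113 Y143.612
G1 X123.893 Y159.127
G1 X96.503 Y164.575
G1 X69.113 Y159.127
G1 X45.893 Y143.612
G1 X30.378 Y120.392
G1 X24.930 Y93.002
G1 X30.378 Y65.612
G1 X45.893 Y42.392
G1 X69.113 Y26.877
G1 X96.503 Y21.429
G1 X123.893 Y26.877
G1 X147.113 Y42.392
G1 X162.628 Y65.612
G1 X168.076 Y93.002
M5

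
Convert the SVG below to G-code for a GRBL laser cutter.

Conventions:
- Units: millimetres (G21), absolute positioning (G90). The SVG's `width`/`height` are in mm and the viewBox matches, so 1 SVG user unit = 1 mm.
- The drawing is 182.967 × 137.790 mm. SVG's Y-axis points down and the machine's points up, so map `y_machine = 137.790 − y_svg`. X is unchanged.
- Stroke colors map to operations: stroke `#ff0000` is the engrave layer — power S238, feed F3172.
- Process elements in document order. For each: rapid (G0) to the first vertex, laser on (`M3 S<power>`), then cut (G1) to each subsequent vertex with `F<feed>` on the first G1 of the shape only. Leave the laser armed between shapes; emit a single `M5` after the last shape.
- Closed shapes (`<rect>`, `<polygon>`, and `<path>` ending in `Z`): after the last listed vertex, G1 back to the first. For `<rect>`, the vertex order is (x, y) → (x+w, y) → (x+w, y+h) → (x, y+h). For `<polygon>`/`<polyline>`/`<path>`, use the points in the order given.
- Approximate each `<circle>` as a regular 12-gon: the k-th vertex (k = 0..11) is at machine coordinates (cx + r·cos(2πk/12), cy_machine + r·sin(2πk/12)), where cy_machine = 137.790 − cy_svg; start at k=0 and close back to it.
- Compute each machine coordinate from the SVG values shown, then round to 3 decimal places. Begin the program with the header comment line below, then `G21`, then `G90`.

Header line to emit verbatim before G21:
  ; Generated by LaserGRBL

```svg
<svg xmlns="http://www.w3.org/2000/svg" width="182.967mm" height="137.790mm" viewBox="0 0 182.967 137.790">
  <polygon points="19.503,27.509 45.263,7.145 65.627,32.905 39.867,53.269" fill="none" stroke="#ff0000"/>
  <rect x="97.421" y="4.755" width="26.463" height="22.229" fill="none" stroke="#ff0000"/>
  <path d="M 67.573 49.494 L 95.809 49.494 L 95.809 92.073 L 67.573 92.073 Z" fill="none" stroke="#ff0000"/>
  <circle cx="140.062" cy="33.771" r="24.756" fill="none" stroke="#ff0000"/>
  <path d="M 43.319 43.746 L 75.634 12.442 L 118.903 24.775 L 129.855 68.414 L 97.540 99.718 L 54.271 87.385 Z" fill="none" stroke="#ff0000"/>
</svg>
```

Since the viewBox matches the mm dimensions, user units are millimetres directly. The only transform is the Y-flip y_m = 137.790 − y_svg.

Shape 1 is a regular polygon drawn with `<polygon>`. Its stroke #ff0000 means engrave at S238, F3172. After flipping Y the toolpath is (19.503,110.281) → (45.263,130.645) → (65.627,104.885) → (39.867,84.521) → (19.503,110.281), returning to the start.

Shape 2 is a rectangle drawn with `<rect>`. Its stroke #ff0000 means engrave at S238, F3172. After flipping Y the toolpath is (97.421,133.035) → (123.884,133.035) → (123.884,110.806) → (97.421,110.806) → (97.421,133.035), returning to the start.

Shape 3 is a rectangle drawn with `<path>`. Its stroke #ff0000 means engrave at S238, F3172. After flipping Y the toolpath is (67.573,88.296) → (95.809,88.296) → (95.809,45.717) → (67.573,45.717) → (67.573,88.296), returning to the start.

Shape 4 is a circle drawn with `<circle>`. Its stroke #ff0000 means engrave at S238, F3172. After flipping Y the toolpath is (164.818,104.019) → (161.501,116.397) → (152.440,125.458) → (140.062,128.775) → (127.684,125.458) → (118.623,116.397) → (115.306,104.019) → (118.623,91.641) → (127.684,82.580) → (140.062,79.263) → (152.440,82.580) → (161.501,91.641) → (164.818,104.019), returning to the start.

Shape 5 is a regular polygon drawn with `<path>`. Its stroke #ff0000 means engrave at S238, F3172. After flipping Y the toolpath is (43.319,94.044) → (75.634,125.348) → (118.903,113.015) → (129.855,69.376) → (97.540,38.072) → (54.271,50.405) → (43.319,94.044), returning to the start.

; Generated by LaserGRBL
G21
G90
G0 X19.503 Y110.281
M3 S238
G1 X45.263 Y130.645 F3172
G1 X65.627 Y104.885
G1 X39.867 Y84.521
G1 X19.503 Y110.281
G0 X97.421 Y133.035
M3 S238
G1 X123.884 Y133.035 F3172
G1 X123.884 Y110.806
G1 X97.421 Y110.806
G1 X97.421 Y133.035
G0 X67.573 Y88.296
M3 S238
G1 X95.809 Y88.296 F3172
G1 X95.809 Y45.717
G1 X67.573 Y45.717
G1 X67.573 Y88.296
G0 X164.818 Y104.019
M3 S238
G1 X161.501 Y116.397 F3172
G1 X152.440 Y125.458
G1 X140.062 Y128.775
G1 X127.684 Y125.458
G1 X118.623 Y116.397
G1 X115.306 Y104.019
G1 X118.623 Y91.641
G1 X127.684 Y82.580
G1 X140.062 Y79.263
G1 X152.440 Y82.580
G1 X161.501 Y91.641
G1 X164.818 Y104.019
G0 X43.319 Y94.044
M3 S238
G1 X75.634 Y125.348 F3172
G1 X118.903 Y113.015
G1 X129.855 Y69.376
G1 X97.540 Y38.072
G1 X54.271 Y50.405
G1 X43.319 Y94.044
M5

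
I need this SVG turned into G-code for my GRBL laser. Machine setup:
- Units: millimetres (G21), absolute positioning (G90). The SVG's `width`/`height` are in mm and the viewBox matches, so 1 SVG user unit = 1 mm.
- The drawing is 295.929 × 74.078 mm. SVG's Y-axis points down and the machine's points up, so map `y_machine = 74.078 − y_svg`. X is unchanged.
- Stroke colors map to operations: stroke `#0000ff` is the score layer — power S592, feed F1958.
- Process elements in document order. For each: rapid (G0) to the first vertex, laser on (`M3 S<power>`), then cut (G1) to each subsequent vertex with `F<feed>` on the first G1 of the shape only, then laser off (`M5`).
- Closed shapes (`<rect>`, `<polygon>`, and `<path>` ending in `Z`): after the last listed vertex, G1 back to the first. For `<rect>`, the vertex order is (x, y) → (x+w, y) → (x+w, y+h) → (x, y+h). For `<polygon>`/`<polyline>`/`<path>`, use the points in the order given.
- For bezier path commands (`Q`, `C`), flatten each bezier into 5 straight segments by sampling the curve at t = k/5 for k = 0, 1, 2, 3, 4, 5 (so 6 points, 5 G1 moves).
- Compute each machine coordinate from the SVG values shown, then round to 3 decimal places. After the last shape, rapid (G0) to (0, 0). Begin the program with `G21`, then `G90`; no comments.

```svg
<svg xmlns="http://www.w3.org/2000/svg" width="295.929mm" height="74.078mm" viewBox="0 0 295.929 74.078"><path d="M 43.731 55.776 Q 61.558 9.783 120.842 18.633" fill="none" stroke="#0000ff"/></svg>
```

viewBox `0 0 295.929 74.078` with mm width/height → 1 unit = 1 mm. Flip: y_m = 74.078 − y_svg.

**Shape 1** — `<path>` quadratic bezier, stroke `#0000ff` → score (S592, F1958). Control points (SVG): P0=(43.731,55.776), P1=(61.558,9.783), P2=(120.842,18.633); sampled at t=k/5. Machine vertices: (43.731,18.302) → (52.520,34.505) → (64.626,46.322) → (80.048,53.750) → (98.787,56.791) → (120.842,55.445). Open path.

G21
G90
G0 X43.731 Y18.302
M3 S592
G1 X52.520 Y34.505 F1958
G1 X64.626 Y46.322
G1 X80.048 Y53.750
G1 X98.787 Y56.791
G1 X120.842 Y55.445
M5
G0 X0.000 Y0.000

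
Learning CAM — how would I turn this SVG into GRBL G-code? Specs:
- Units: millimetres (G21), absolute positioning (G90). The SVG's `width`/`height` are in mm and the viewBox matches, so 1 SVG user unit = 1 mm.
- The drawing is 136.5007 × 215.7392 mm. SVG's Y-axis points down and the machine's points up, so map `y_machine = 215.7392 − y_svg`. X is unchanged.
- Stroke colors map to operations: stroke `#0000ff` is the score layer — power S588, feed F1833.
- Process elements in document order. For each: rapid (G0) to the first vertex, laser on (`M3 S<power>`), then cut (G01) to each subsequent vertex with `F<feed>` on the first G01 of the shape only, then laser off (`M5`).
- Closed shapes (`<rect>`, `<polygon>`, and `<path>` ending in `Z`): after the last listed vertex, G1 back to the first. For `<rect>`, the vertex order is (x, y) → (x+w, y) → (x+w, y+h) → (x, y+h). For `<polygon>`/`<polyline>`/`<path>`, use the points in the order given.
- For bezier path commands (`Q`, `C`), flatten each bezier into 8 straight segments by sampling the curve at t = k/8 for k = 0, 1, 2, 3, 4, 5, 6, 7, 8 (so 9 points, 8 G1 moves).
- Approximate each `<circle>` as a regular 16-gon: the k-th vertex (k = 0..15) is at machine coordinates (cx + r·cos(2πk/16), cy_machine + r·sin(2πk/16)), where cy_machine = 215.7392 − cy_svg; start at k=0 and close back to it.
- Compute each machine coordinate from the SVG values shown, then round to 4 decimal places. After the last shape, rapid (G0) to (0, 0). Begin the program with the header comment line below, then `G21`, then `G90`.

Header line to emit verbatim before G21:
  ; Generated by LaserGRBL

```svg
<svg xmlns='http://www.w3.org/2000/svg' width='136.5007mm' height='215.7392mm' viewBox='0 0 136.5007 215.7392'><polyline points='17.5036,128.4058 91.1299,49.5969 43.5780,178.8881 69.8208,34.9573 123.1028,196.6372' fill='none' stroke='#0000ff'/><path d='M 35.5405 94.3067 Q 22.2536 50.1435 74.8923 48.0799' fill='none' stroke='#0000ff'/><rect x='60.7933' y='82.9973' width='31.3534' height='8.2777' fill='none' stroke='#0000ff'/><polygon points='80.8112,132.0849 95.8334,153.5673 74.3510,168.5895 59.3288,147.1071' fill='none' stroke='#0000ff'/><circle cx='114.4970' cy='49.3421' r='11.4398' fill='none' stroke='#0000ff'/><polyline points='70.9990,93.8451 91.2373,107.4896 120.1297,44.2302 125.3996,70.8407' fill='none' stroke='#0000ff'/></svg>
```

; Generated by LaserGRBL
G21
G90
G0 X17.5036 Y87.3334
M3 S588
G01 X91.1299 Y166.1423 F1833
G01 X43.5780 Y36.8511
G01 X69.8208 Y180.7819
G01 X123.1028 Y19.1020
M5
G0 X35.5405 Y121.4325
M3 S588
G01 X33.2489 Y131.8155 F1833
G01 X33.0174 Y140.8829
G01 X34.8461 Y148.6346
G01 X38.7350 Y155.0708
G01 X44.6841 Y160.1913
G01 X52.6933 Y163.9963
G01 X62.7627 Y166.4856
G01 X74.8923 Y167.6593
M5
G0 X60.7933 Y132.7419
M3 S588
G01 X92.1467 Y132.7419 F1833
G01 X92.1467 Y124.4642
G01 X60.7933 Y124.4642
G01 X60.7933 Y132.7419
M5
G0 X80.8112 Y83.6543
M3 S588
G01 X95.8334 Y62.1719 F1833
G01 X74.3510 Y47.1497
G01 X59.3288 Y68.6321
G01 X80.8112 Y83.6543
M5
G0 X125.9368 Y166.3971
M3 S588
G01 X125.0660 Y170.7749 F1833
G01 X122.5862 Y174.4863
G01 X118.8748 Y176.9661
G01 X114.4970 Y177.8369
G01 X110.1192 Y176.9661
G01 X106.4078 Y174.4863
G01 X103.9280 Y170.7749
G01 X103.0572 Y166.3971
G01 X103.9280 Y162.0193
G01 X106.4078 Y158.3079
G01 X110.1192 Y155.8281
G01 X114.4970 Y154.9573
G01 X118.8748 Y155.8281
G01 X122.5862 Y158.3079
G01 X125.0660 Y162.0193
G01 X125.9368 Y166.3971
M5
G0 X70.9990 Y121.8941
M3 S588
G01 X91.2373 Y108.2496 F1833
G01 X120.1297 Y171.5090
G01 X125.3996 Y144.8985
M5
G0 X0.0000 Y0.0000

1 u = 1 mm; y_m = 215.7392 − y.

[1] `<polyline>` open polyline, #0000ff→score S588 F1833: (17.5036,87.3334) → (91.1299,166.1423) → (43.5780,36.8511) → (69.8208,180.7819) → (123.1028,19.1020)

[2] `<path>` quadratic bezier, #0000ff→score S588 F1833: (35.5405,121.4325) → (33.2489,131.8155) → (33.0174,140.8829) → (34.8461,148.6346) → (38.7350,155.0708) → (44.6841,160.1913) → (52.6933,163.9963) → (62.7627,166.4856) → (74.8923,167.6593)

[3] `<rect>` rectangle, #0000ff→score S588 F1833: (60.7933,132.7419) → (92.1467,132.7419) → (92.1467,124.4642) → (60.7933,124.4642) → (60.7933,132.7419) (closed)

[4] `<polygon>` regular polygon, #0000ff→score S588 F1833: (80.8112,83.6543) → (95.8334,62.1719) → (74.3510,47.1497) → (59.3288,68.6321) → (80.8112,83.6543) (closed)

[5] `<circle>` circle, #0000ff→score S588 F1833: (125.9368,166.3971) → (125.0660,170.7749) → (122.5862,174.4863) → (118.8748,176.9661) → (114.4970,177.8369) → (110.1192,176.9661) → (106.4078,174.4863) → (103.9280,170.7749) → (103.0572,166.3971) → (103.9280,162.0193) → (106.4078,158.3079) → (110.1192,155.8281) → (114.4970,154.9573) → (118.8748,155.8281) → (122.5862,158.3079) → (125.0660,162.0193) → (125.9368,166.3971) (closed)

[6] `<polyline>` open polyline, #0000ff→score S588 F1833: (70.9990,121.8941) → (91.2373,108.2496) → (120.1297,171.5090) → (125.3996,144.8985)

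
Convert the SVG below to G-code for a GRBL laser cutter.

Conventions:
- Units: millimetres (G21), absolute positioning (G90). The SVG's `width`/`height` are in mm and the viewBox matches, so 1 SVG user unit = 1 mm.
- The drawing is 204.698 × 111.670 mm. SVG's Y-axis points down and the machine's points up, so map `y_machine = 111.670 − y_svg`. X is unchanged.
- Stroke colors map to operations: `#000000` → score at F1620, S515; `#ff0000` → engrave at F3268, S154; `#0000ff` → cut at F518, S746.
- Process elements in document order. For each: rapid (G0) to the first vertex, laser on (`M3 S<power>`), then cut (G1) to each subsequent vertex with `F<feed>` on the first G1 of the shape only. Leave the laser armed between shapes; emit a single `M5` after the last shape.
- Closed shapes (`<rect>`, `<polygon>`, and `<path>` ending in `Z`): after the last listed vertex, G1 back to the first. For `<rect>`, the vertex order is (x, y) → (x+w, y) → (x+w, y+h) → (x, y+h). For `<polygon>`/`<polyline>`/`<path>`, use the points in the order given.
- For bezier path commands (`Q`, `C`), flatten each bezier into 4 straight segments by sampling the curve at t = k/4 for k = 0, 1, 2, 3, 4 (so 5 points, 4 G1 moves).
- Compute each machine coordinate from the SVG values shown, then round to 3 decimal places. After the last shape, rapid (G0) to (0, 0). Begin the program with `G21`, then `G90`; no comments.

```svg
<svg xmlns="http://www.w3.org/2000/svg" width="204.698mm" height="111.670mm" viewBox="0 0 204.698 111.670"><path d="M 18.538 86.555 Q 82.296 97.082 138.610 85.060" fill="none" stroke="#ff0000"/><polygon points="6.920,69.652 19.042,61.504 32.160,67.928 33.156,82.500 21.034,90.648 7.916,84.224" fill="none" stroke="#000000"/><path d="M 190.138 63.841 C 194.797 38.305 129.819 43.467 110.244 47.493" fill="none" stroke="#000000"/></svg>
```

G21
G90
G0 X18.538 Y25.115
M3 S154
G1 X49.952 Y21.261 F3268
G1 X80.435 Y20.225
G1 X109.988 Y22.008
G1 X138.610 Y26.610
G0 X6.920 Y42.018
M3 S515
G1 X19.042 Y50.166 F1620
G1 X32.160 Y43.742
G1 X33.156 Y29.170
G1 X21.034 Y21.022
G1 X7.916 Y27.446
G1 X6.920 Y42.018
G0 X190.138 Y47.829
M3 S515
G1 X182.373 Y61.723 F1620
G1 X159.279 Y67.089
G1 X131.641 Y66.912
G1 X110.244 Y64.177
M5
G0 X0.000 Y0.000

1 u = 1 mm; y_m = 111.670 − y.

[1] `<path>` quadratic bezier, #ff0000→engrave S154 F3268: (18.538,25.115) → (49.952,21.261) → (80.435,20.225) → (109.988,22.008) → (138.610,26.610)

[2] `<polygon>` regular polygon, #000000→score S515 F1620: (6.920,42.018) → (19.042,50.166) → (32.160,43.742) → (33.156,29.170) → (21.034,21.022) → (7.916,27.446) → (6.920,42.018) (closed)

[3] `<path>` cubic bezier, #000000→score S515 F1620: (190.138,47.829) → (182.373,61.723) → (159.279,67.089) → (131.641,66.912) → (110.244,64.177)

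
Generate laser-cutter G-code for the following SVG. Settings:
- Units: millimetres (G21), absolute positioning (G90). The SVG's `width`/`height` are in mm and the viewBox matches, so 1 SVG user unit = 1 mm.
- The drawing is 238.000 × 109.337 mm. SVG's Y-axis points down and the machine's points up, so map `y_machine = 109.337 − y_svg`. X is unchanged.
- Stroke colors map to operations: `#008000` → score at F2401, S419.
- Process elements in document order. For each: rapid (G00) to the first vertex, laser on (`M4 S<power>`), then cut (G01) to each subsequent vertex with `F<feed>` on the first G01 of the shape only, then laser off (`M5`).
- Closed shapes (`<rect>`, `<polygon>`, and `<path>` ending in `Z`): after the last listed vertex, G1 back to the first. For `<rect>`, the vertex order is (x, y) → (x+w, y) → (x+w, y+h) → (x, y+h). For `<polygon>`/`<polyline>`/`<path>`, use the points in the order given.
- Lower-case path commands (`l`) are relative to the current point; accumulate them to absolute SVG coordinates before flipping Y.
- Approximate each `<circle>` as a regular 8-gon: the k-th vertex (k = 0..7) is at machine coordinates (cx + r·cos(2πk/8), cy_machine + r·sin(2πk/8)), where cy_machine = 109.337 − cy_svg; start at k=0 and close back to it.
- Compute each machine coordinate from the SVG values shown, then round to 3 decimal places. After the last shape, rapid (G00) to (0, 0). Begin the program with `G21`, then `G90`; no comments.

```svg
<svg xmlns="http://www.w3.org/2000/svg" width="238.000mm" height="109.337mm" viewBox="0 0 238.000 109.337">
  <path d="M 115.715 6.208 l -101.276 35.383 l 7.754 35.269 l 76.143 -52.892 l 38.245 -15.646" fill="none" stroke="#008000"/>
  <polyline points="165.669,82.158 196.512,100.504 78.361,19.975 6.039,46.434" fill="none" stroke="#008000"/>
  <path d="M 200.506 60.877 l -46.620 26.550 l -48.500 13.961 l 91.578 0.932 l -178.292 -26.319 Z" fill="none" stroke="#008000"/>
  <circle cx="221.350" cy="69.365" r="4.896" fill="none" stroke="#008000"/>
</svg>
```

G21
G90
G00 X115.715 Y103.129
M4 S419
G01 X14.439 Y67.746 F2401
G01 X22.193 Y32.477
G01 X98.336 Y85.369
G01 X136.581 Y101.015
M5
G00 X165.669 Y27.179
M4 S419
G01 X196.512 Y8.833 F2401
G01 X78.361 Y89.362
G01 X6.039 Y62.903
M5
G00 X200.506 Y48.460
M4 S419
G01 X153.886 Y21.910 F2401
G01 X105.386 Y7.949
G01 X196.964 Y7.017
G01 X18.672 Y33.336
G01 X200.506 Y48.460
M5
G00 X226.246 Y39.972
M4 S419
G01 X224.812 Y43.434 F2401
G01 X221.350 Y44.868
G01 X217.888 Y43.434
G01 X216.454 Y39.972
G01 X217.888 Y36.510
G01 X221.350 Y35.076
G01 X224.812 Y36.510
G01 X226.246 Y39.972
M5
G00 X0.000 Y0.000

1 u = 1 mm; y_m = 109.337 − y.

[1] `<path>` open polyline, #008000→score S419 F2401: (115.715,103.129) → (14.439,67.746) → (22.193,32.477) → (98.336,85.369) → (136.581,101.015)

[2] `<polyline>` open polyline, #008000→score S419 F2401: (165.669,27.179) → (196.512,8.833) → (78.361,89.362) → (6.039,62.903)

[3] `<path>` closed polygon, #008000→score S419 F2401: (200.506,48.460) → (153.886,21.910) → (105.386,7.949) → (196.964,7.017) → (18.672,33.336) → (200.506,48.460) (closed)

[4] `<circle>` circle, #008000→score S419 F2401: (226.246,39.972) → (224.812,43.434) → (221.350,44.868) → (217.888,43.434) → (216.454,39.972) → (217.888,36.510) → (221.350,35.076) → (224.812,36.510) → (226.246,39.972) (closed)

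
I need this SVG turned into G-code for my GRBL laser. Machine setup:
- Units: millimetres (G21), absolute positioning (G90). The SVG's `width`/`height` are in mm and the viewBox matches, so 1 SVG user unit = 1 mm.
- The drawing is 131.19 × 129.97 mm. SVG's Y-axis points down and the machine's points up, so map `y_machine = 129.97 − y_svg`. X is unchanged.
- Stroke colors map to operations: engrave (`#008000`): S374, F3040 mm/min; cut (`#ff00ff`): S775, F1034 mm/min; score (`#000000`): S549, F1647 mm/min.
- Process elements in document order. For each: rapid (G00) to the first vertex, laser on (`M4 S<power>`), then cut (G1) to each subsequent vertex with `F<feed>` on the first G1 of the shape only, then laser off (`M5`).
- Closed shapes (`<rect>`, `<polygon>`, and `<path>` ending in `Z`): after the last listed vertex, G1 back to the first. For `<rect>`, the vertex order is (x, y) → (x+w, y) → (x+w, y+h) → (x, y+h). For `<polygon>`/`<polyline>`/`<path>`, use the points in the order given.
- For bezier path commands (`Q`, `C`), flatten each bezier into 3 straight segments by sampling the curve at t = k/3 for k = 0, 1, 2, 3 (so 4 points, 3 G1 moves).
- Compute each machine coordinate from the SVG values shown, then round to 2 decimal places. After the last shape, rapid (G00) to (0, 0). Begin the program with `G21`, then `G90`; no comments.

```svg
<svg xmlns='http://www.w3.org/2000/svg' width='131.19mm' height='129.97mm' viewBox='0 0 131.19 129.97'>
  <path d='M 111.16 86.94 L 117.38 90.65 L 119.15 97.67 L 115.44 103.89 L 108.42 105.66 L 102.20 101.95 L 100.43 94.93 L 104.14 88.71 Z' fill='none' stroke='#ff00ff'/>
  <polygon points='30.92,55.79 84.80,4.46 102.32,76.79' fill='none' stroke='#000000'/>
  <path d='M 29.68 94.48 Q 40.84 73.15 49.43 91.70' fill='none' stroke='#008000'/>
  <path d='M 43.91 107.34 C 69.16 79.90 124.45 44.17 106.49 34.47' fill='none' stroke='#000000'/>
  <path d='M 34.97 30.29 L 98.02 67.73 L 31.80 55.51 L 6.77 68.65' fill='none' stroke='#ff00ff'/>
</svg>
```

G21
G90
G00 X111.16 Y43.03
M4 S775
G1 X117.38 Y39.32 F1034
G1 X119.15 Y32.30
G1 X115.44 Y26.08
G1 X108.42 Y24.31
G1 X102.20 Y28.02
G1 X100.43 Y35.04
G1 X104.14 Y41.26
G1 X111.16 Y43.03
M5
G00 X30.92 Y74.18
M4 S549
G1 X84.80 Y125.51 F1647
G1 X102.32 Y53.18
G1 X30.92 Y74.18
M5
G00 X29.68 Y35.49
M4 S374
G1 X36.83 Y45.28 F3040
G1 X43.42 Y46.21
G1 X49.43 Y38.27
M5
G00 X43.91 Y22.63
M4 S549
G1 X75.35 Y51.56 F1647
G1 X103.86 Y78.39
G1 X106.49 Y95.50
M5
G00 X34.97 Y99.68
M4 S775
G1 X98.02 Y62.24 F1034
G1 X31.80 Y74.46
G1 X6.77 Y61.32
M5
G00 X0.00 Y0.00

viewBox `0 0 131.19 129.97` with mm width/height → 1 unit = 1 mm. Flip: y_m = 129.97 − y_svg.

**Shape 1** — `<path>` regular polygon, stroke `#ff00ff` → cut (S775, F1034). Machine vertices: (111.16,43.03) → (117.38,39.32) → (119.15,32.30) → (115.44,26.08) → (108.42,24.31) → (102.20,28.02) → (100.43,35.04) → (104.14,41.26) → (111.16,43.03). Closed: final G1 returns to the first vertex.

**Shape 2** — `<polygon>` regular polygon, stroke `#000000` → score (S549, F1647). Machine vertices: (30.92,74.18) → (84.80,125.51) → (102.32,53.18) → (30.92,74.18). Closed: final G1 returns to the first vertex.

**Shape 3** — `<path>` quadratic bezier, stroke `#008000` → engrave (S374, F3040). Control points (SVG): P0=(29.68,94.48), P1=(40.84,73.15), P2=(49.43,91.70); sampled at t=k/3. Machine vertices: (29.68,35.49) → (36.83,45.28) → (43.42,46.21) → (49.43,38.27). Open path.

**Shape 4** — `<path>` cubic bezier, stroke `#000000` → score (S549, F1647). Control points (SVG): P0=(43.91,107.34), P1=(69.16,79.90), P2=(124.45,44.17), P3=(106.49,34.47); sampled at t=k/3. Machine vertices: (43.91,22.63) → (75.35,51.56) → (103.86,78.39) → (106.49,95.50). Open path.

**Shape 5** — `<path>` open polyline, stroke `#ff00ff` → cut (S775, F1034). Machine vertices: (34.97,99.68) → (98.02,62.24) → (31.80,74.46) → (6.77,61.32). Open path.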